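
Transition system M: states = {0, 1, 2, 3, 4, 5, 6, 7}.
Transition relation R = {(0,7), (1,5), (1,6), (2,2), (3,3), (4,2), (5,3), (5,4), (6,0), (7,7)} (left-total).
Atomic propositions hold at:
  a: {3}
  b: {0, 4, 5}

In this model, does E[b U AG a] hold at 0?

AG a: greatest fixpoint, start Z0 = {3}, keep only states in Sat with every successor in Z. Already a fixed point.
Sat(AG a) = {3}
E[b U AG a]: least fixpoint, start Z0 = Sat(AG a) = {3}, add states in Sat(b) with some successor in Z. Z1 = {3, 5}; fixed.
Sat(E[b U AG a]) = {3, 5}
0 ∉ Sat(E[b U AG a]) = {3, 5}, so the formula does not hold at 0.

No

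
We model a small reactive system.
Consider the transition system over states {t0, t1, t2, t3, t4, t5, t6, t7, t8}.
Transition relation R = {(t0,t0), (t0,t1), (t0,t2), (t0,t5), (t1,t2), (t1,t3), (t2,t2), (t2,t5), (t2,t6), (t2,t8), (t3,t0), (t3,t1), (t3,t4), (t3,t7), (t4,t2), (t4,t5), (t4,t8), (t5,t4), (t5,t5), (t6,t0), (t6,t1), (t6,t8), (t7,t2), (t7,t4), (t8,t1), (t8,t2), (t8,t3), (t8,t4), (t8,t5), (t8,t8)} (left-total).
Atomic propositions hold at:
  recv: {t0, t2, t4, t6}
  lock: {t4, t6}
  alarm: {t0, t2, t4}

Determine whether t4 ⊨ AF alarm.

AF alarm: least fixpoint, start Z0 = {t0, t2, t4}, add states with every successor in Z. Z1 = {t0, t2, t4, t7}; fixed.
Sat(AF alarm) = {t0, t2, t4, t7}
t4 ∈ Sat(AF alarm) = {t0, t2, t4, t7}, so the formula holds at t4.

Yes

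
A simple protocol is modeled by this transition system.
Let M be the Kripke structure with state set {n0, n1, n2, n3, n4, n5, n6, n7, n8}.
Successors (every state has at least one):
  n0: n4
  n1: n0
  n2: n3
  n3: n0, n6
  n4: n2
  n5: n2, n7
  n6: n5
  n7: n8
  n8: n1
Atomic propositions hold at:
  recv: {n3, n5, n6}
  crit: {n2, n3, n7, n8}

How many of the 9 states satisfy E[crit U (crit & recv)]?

Sat(crit & recv) = {n3}
E[crit U (crit & recv)]: least fixpoint, start Z0 = Sat((crit & recv)) = {n3}, add states in Sat(crit) with some successor in Z. Z1 = {n2, n3}; fixed.
Sat(E[crit U (crit & recv)]) = {n2, n3}
|Sat(E[crit U (crit & recv)])| = |{n2, n3}| = 2.

2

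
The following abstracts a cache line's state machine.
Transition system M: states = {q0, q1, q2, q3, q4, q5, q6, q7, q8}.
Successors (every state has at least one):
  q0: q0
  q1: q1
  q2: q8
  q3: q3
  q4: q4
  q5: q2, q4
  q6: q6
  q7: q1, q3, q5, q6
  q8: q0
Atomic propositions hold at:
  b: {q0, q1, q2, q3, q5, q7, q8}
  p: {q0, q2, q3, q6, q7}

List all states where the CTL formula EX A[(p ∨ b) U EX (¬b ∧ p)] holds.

{q6, q7}

Sat(p ∨ b) = {q0, q1, q2, q3, q5, q6, q7, q8}
Sat(¬b) = {q4, q6}
Sat(¬b ∧ p) = {q6}
Sat(EX (¬b ∧ p)) = {s : some successor in {q6}} = {q6, q7}
A[(p ∨ b) U EX (¬b ∧ p)]: least fixpoint, start Z0 = Sat(EX (¬b ∧ p)) = {q6, q7}, add states in Sat(p ∨ b) with every successor in Z. Already a fixed point.
Sat(A[(p ∨ b) U EX (¬b ∧ p)]) = {q6, q7}
Sat(EX A[(p ∨ b) U EX (¬b ∧ p)]) = {s : some successor in {q6, q7}} = {q6, q7}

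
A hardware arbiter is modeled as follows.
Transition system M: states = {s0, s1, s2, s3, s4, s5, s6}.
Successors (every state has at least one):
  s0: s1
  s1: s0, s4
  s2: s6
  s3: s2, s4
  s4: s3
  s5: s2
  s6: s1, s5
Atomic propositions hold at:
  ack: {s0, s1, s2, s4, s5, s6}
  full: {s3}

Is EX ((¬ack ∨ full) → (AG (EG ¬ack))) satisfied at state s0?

Yes

Sat(¬ack) = {s3}
Sat(¬ack ∨ full) = {s3}
EG ¬ack: greatest fixpoint, start Z0 = {s3}, keep only states in Sat with some successor in Z. Z1 = ∅; fixed.
Sat(EG ¬ack) = ∅
AG (EG ¬ack): greatest fixpoint, start Z0 = ∅, keep only states in Sat with every successor in Z. Already a fixed point.
Sat(AG (EG ¬ack)) = ∅
Sat((¬ack ∨ full) → (AG (EG ¬ack))) = {s0, s1, s2, s4, s5, s6}
Sat(EX ((¬ack ∨ full) → (AG (EG ¬ack)))) = {s : some successor in {s0, s1, s2, s4, s5, s6}} = {s0, s1, s2, s3, s5, s6}
s0 ∈ Sat(EX ((¬ack ∨ full) → (AG (EG ¬ack)))) = {s0, s1, s2, s3, s5, s6}, so the formula holds at s0.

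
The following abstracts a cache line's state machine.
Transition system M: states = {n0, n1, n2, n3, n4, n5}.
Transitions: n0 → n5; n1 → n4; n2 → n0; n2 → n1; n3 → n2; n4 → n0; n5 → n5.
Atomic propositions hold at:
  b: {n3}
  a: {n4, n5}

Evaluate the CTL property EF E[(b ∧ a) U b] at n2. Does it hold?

Sat(b ∧ a) = ∅
E[(b ∧ a) U b]: least fixpoint, start Z0 = Sat(b) = {n3}, add states in Sat(b ∧ a) with some successor in Z. Already a fixed point.
Sat(E[(b ∧ a) U b]) = {n3}
EF E[(b ∧ a) U b]: least fixpoint, start Z0 = {n3}, add states with some successor in Z. Already a fixed point.
Sat(EF E[(b ∧ a) U b]) = {n3}
n2 ∉ Sat(EF E[(b ∧ a) U b]) = {n3}, so the formula does not hold at n2.

No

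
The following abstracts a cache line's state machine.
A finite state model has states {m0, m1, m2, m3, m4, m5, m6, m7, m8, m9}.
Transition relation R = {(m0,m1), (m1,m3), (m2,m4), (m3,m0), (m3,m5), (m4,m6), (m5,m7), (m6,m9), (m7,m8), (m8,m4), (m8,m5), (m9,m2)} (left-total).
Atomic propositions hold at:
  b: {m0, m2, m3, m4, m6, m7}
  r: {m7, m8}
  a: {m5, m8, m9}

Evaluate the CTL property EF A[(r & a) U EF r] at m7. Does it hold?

Yes

Sat(r & a) = {m8}
EF r: least fixpoint, start Z0 = {m7, m8}, add states with some successor in Z. Z1 = {m5, m7, m8}; Z2 = {m3, m5, m7, m8}; Z3 = {m1, m3, m5, m7, m8}; Z4 = {m0, m1, m3, m5, m7, m8}; fixed.
Sat(EF r) = {m0, m1, m3, m5, m7, m8}
A[(r & a) U EF r]: least fixpoint, start Z0 = Sat(EF r) = {m0, m1, m3, m5, m7, m8}, add states in Sat(r & a) with every successor in Z. Already a fixed point.
Sat(A[(r & a) U EF r]) = {m0, m1, m3, m5, m7, m8}
EF A[(r & a) U EF r]: least fixpoint, start Z0 = {m0, m1, m3, m5, m7, m8}, add states with some successor in Z. Already a fixed point.
Sat(EF A[(r & a) U EF r]) = {m0, m1, m3, m5, m7, m8}
m7 ∈ Sat(EF A[(r & a) U EF r]) = {m0, m1, m3, m5, m7, m8}, so the formula holds at m7.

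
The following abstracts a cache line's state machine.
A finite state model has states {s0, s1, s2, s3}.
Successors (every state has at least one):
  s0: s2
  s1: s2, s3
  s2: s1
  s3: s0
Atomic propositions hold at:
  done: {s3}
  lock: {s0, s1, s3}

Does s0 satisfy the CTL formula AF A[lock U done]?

No

A[lock U done]: least fixpoint, start Z0 = Sat(done) = {s3}, add states in Sat(lock) with every successor in Z. Already a fixed point.
Sat(A[lock U done]) = {s3}
AF A[lock U done]: least fixpoint, start Z0 = {s3}, add states with every successor in Z. Already a fixed point.
Sat(AF A[lock U done]) = {s3}
s0 ∉ Sat(AF A[lock U done]) = {s3}, so the formula does not hold at s0.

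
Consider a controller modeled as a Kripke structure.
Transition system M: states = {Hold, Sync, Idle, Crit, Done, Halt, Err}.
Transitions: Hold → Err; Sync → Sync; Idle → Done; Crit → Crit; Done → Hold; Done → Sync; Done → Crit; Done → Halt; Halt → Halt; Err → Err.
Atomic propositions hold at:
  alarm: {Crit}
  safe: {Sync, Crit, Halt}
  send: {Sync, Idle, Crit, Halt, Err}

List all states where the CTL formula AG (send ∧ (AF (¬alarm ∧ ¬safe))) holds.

Sat(¬alarm) = {Hold, Sync, Idle, Done, Halt, Err}
Sat(¬safe) = {Hold, Idle, Done, Err}
Sat(¬alarm ∧ ¬safe) = {Hold, Idle, Done, Err}
AF (¬alarm ∧ ¬safe): least fixpoint, start Z0 = {Hold, Idle, Done, Err}, add states with every successor in Z. Already a fixed point.
Sat(AF (¬alarm ∧ ¬safe)) = {Hold, Idle, Done, Err}
Sat(send ∧ (AF (¬alarm ∧ ¬safe))) = {Idle, Err}
AG (send ∧ (AF (¬alarm ∧ ¬safe))): greatest fixpoint, start Z0 = {Idle, Err}, keep only states in Sat with every successor in Z. Z1 = {Err}; fixed.
Sat(AG (send ∧ (AF (¬alarm ∧ ¬safe)))) = {Err}

{Err}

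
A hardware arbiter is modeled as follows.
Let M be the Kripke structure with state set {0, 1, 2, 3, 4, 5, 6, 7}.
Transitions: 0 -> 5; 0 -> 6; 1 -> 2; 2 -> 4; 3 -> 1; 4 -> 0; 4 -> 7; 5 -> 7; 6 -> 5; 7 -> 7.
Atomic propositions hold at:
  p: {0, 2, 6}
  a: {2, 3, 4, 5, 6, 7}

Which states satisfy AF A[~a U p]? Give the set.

{0, 1, 2, 3, 6}

Sat(~a) = {0, 1}
A[~a U p]: least fixpoint, start Z0 = Sat(p) = {0, 2, 6}, add states in Sat(~a) with every successor in Z. Z1 = {0, 1, 2, 6}; fixed.
Sat(A[~a U p]) = {0, 1, 2, 6}
AF A[~a U p]: least fixpoint, start Z0 = {0, 1, 2, 6}, add states with every successor in Z. Z1 = {0, 1, 2, 3, 6}; fixed.
Sat(AF A[~a U p]) = {0, 1, 2, 3, 6}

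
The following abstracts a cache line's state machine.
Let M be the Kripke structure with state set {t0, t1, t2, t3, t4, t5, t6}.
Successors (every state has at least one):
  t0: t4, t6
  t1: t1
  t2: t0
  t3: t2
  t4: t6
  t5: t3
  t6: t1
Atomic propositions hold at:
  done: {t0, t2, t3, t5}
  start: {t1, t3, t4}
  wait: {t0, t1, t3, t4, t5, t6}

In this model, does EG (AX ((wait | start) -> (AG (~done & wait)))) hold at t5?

Sat(wait | start) = {t0, t1, t3, t4, t5, t6}
Sat(~done) = {t1, t4, t6}
Sat(~done & wait) = {t1, t4, t6}
AG (~done & wait): greatest fixpoint, start Z0 = {t1, t4, t6}, keep only states in Sat with every successor in Z. Already a fixed point.
Sat(AG (~done & wait)) = {t1, t4, t6}
Sat((wait | start) -> (AG (~done & wait))) = {t1, t2, t4, t6}
Sat(AX ((wait | start) -> (AG (~done & wait)))) = {s : every successor in {t1, t2, t4, t6}} = {t0, t1, t3, t4, t6}
EG (AX ((wait | start) -> (AG (~done & wait)))): greatest fixpoint, start Z0 = {t0, t1, t3, t4, t6}, keep only states in Sat with some successor in Z. Z1 = {t0, t1, t4, t6}; fixed.
Sat(EG (AX ((wait | start) -> (AG (~done & wait))))) = {t0, t1, t4, t6}
t5 ∉ Sat(EG (AX ((wait | start) -> (AG (~done & wait))))) = {t0, t1, t4, t6}, so the formula does not hold at t5.

No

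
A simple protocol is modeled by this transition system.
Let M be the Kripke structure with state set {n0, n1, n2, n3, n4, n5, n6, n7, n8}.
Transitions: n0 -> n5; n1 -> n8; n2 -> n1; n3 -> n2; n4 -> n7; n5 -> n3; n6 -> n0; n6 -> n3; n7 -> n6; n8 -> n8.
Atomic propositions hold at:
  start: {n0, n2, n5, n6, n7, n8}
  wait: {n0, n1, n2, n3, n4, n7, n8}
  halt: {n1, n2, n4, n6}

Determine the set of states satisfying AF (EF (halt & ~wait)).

Sat(~wait) = {n5, n6}
Sat(halt & ~wait) = {n6}
EF (halt & ~wait): least fixpoint, start Z0 = {n6}, add states with some successor in Z. Z1 = {n6, n7}; Z2 = {n4, n6, n7}; fixed.
Sat(EF (halt & ~wait)) = {n4, n6, n7}
AF (EF (halt & ~wait)): least fixpoint, start Z0 = {n4, n6, n7}, add states with every successor in Z. Already a fixed point.
Sat(AF (EF (halt & ~wait))) = {n4, n6, n7}

{n4, n6, n7}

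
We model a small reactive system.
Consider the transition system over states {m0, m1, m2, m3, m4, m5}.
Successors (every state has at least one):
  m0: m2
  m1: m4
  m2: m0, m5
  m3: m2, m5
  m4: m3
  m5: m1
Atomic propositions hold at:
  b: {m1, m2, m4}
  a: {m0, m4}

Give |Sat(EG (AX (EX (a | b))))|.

Sat(a | b) = {m0, m1, m2, m4}
Sat(EX (a | b)) = {s : some successor in {m0, m1, m2, m4}} = {m0, m1, m2, m3, m5}
Sat(AX (EX (a | b))) = {s : every successor in {m0, m1, m2, m3, m5}} = {m0, m2, m3, m4, m5}
EG (AX (EX (a | b))): greatest fixpoint, start Z0 = {m0, m2, m3, m4, m5}, keep only states in Sat with some successor in Z. Z1 = {m0, m2, m3, m4}; fixed.
Sat(EG (AX (EX (a | b)))) = {m0, m2, m3, m4}
|Sat(EG (AX (EX (a | b))))| = |{m0, m2, m3, m4}| = 4.

4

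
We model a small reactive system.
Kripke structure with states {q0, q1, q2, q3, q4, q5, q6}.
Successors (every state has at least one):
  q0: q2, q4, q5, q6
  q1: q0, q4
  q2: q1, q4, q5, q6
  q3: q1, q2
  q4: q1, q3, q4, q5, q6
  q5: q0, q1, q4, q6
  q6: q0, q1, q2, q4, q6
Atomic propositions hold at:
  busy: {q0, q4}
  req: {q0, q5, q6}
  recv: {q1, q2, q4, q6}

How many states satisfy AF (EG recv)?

5

EG recv: greatest fixpoint, start Z0 = {q1, q2, q4, q6}, keep only states in Sat with some successor in Z. Already a fixed point.
Sat(EG recv) = {q1, q2, q4, q6}
AF (EG recv): least fixpoint, start Z0 = {q1, q2, q4, q6}, add states with every successor in Z. Z1 = {q1, q2, q3, q4, q6}; fixed.
Sat(AF (EG recv)) = {q1, q2, q3, q4, q6}
|Sat(AF (EG recv))| = |{q1, q2, q3, q4, q6}| = 5.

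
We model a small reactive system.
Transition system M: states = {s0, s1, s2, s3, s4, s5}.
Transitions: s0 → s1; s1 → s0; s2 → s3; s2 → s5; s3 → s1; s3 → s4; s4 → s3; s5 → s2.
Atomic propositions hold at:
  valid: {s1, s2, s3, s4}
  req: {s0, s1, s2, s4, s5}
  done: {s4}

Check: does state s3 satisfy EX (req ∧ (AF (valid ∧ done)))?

Yes

Sat(valid ∧ done) = {s4}
AF (valid ∧ done): least fixpoint, start Z0 = {s4}, add states with every successor in Z. Already a fixed point.
Sat(AF (valid ∧ done)) = {s4}
Sat(req ∧ (AF (valid ∧ done))) = {s4}
Sat(EX (req ∧ (AF (valid ∧ done)))) = {s : some successor in {s4}} = {s3}
s3 ∈ Sat(EX (req ∧ (AF (valid ∧ done)))) = {s3}, so the formula holds at s3.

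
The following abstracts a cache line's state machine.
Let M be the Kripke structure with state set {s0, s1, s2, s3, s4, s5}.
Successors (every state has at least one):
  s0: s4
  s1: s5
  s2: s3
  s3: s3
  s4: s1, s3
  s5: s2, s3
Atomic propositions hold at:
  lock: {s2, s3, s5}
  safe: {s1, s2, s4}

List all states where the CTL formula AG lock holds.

AG lock: greatest fixpoint, start Z0 = {s2, s3, s5}, keep only states in Sat with every successor in Z. Already a fixed point.
Sat(AG lock) = {s2, s3, s5}

{s2, s3, s5}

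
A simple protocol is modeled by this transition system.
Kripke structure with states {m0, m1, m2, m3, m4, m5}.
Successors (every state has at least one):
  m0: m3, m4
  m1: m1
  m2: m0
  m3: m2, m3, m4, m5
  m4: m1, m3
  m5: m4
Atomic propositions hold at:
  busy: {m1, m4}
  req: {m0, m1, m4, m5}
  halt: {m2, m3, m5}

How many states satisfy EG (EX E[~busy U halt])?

4

Sat(~busy) = {m0, m2, m3, m5}
E[~busy U halt]: least fixpoint, start Z0 = Sat(halt) = {m2, m3, m5}, add states in Sat(~busy) with some successor in Z. Z1 = {m0, m2, m3, m5}; fixed.
Sat(E[~busy U halt]) = {m0, m2, m3, m5}
Sat(EX E[~busy U halt]) = {s : some successor in {m0, m2, m3, m5}} = {m0, m2, m3, m4}
EG (EX E[~busy U halt]): greatest fixpoint, start Z0 = {m0, m2, m3, m4}, keep only states in Sat with some successor in Z. Already a fixed point.
Sat(EG (EX E[~busy U halt])) = {m0, m2, m3, m4}
|Sat(EG (EX E[~busy U halt]))| = |{m0, m2, m3, m4}| = 4.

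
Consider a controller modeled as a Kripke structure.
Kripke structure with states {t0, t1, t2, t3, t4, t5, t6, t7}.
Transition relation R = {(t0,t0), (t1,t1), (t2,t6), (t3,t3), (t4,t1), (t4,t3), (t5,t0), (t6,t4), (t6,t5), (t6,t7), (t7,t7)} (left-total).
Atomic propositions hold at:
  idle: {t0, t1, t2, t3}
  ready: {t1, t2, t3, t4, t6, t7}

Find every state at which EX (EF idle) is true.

{t0, t1, t2, t3, t4, t5, t6}

EF idle: least fixpoint, start Z0 = {t0, t1, t2, t3}, add states with some successor in Z. Z1 = {t0, t1, t2, t3, t4, t5}; Z2 = {t0, t1, t2, t3, t4, t5, t6}; fixed.
Sat(EF idle) = {t0, t1, t2, t3, t4, t5, t6}
Sat(EX (EF idle)) = {s : some successor in {t0, t1, t2, t3, t4, t5, t6}} = {t0, t1, t2, t3, t4, t5, t6}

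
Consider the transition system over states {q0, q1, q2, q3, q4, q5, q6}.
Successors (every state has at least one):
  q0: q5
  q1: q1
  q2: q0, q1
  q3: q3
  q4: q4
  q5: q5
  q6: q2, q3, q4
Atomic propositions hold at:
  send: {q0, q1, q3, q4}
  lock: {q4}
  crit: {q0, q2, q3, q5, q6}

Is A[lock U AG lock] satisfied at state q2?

AG lock: greatest fixpoint, start Z0 = {q4}, keep only states in Sat with every successor in Z. Already a fixed point.
Sat(AG lock) = {q4}
A[lock U AG lock]: least fixpoint, start Z0 = Sat(AG lock) = {q4}, add states in Sat(lock) with every successor in Z. Already a fixed point.
Sat(A[lock U AG lock]) = {q4}
q2 ∉ Sat(A[lock U AG lock]) = {q4}, so the formula does not hold at q2.

No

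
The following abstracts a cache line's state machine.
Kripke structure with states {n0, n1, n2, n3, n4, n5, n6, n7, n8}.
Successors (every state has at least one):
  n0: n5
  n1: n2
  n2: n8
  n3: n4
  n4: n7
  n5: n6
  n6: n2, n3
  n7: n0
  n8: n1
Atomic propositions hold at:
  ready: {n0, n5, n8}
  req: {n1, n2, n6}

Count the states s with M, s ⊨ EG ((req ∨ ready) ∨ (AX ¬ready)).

Sat(req ∨ ready) = {n0, n1, n2, n5, n6, n8}
Sat(¬ready) = {n1, n2, n3, n4, n6, n7}
Sat(AX ¬ready) = {s : every successor in {n1, n2, n3, n4, n6, n7}} = {n1, n3, n4, n5, n6, n8}
Sat((req ∨ ready) ∨ (AX ¬ready)) = {n0, n1, n2, n3, n4, n5, n6, n8}
EG ((req ∨ ready) ∨ (AX ¬ready)): greatest fixpoint, start Z0 = {n0, n1, n2, n3, n4, n5, n6, n8}, keep only states in Sat with some successor in Z. Z1 = {n0, n1, n2, n3, n5, n6, n8}; Z2 = {n0, n1, n2, n5, n6, n8}; fixed.
Sat(EG ((req ∨ ready) ∨ (AX ¬ready))) = {n0, n1, n2, n5, n6, n8}
|Sat(EG ((req ∨ ready) ∨ (AX ¬ready)))| = |{n0, n1, n2, n5, n6, n8}| = 6.

6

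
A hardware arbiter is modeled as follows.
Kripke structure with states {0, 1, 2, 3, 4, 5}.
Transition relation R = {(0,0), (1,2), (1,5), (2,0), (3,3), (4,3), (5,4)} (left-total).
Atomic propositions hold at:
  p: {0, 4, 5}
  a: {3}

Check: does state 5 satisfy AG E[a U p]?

No

E[a U p]: least fixpoint, start Z0 = Sat(p) = {0, 4, 5}, add states in Sat(a) with some successor in Z. Already a fixed point.
Sat(E[a U p]) = {0, 4, 5}
AG E[a U p]: greatest fixpoint, start Z0 = {0, 4, 5}, keep only states in Sat with every successor in Z. Z1 = {0, 5}; Z2 = {0}; fixed.
Sat(AG E[a U p]) = {0}
5 ∉ Sat(AG E[a U p]) = {0}, so the formula does not hold at 5.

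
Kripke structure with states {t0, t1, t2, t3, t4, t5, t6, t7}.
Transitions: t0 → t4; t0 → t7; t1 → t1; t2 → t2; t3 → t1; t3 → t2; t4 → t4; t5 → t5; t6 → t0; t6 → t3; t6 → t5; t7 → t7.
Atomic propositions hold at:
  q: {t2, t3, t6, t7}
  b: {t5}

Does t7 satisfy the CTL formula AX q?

Sat(AX q) = {s : every successor in {t2, t3, t6, t7}} = {t2, t7}
t7 ∈ Sat(AX q) = {t2, t7}, so the formula holds at t7.

Yes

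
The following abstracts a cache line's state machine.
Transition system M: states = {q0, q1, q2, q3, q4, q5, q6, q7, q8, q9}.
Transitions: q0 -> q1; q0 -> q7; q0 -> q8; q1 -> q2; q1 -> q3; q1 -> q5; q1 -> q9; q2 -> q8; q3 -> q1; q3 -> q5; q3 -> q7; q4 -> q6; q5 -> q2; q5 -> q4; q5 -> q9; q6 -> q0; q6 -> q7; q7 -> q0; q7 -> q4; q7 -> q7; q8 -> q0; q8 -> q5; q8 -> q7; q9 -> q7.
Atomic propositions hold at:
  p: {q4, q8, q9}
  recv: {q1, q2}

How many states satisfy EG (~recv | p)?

8

Sat(~recv) = {q0, q3, q4, q5, q6, q7, q8, q9}
Sat(~recv | p) = {q0, q3, q4, q5, q6, q7, q8, q9}
EG (~recv | p): greatest fixpoint, start Z0 = {q0, q3, q4, q5, q6, q7, q8, q9}, keep only states in Sat with some successor in Z. Already a fixed point.
Sat(EG (~recv | p)) = {q0, q3, q4, q5, q6, q7, q8, q9}
|Sat(EG (~recv | p))| = |{q0, q3, q4, q5, q6, q7, q8, q9}| = 8.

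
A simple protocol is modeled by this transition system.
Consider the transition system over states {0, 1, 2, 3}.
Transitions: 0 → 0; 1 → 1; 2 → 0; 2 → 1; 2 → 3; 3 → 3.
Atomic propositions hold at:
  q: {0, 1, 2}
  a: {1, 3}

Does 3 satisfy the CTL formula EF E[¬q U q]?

Sat(¬q) = {3}
E[¬q U q]: least fixpoint, start Z0 = Sat(q) = {0, 1, 2}, add states in Sat(¬q) with some successor in Z. Already a fixed point.
Sat(E[¬q U q]) = {0, 1, 2}
EF E[¬q U q]: least fixpoint, start Z0 = {0, 1, 2}, add states with some successor in Z. Already a fixed point.
Sat(EF E[¬q U q]) = {0, 1, 2}
3 ∉ Sat(EF E[¬q U q]) = {0, 1, 2}, so the formula does not hold at 3.

No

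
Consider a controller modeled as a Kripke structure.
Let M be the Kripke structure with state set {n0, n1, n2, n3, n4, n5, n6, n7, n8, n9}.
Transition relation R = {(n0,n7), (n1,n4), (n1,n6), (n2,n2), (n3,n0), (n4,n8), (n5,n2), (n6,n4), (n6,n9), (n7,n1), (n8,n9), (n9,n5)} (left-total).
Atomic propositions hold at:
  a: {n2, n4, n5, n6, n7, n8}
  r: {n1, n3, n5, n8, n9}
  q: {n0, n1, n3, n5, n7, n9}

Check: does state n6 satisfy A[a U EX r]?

Sat(EX r) = {s : some successor in {n1, n3, n5, n8, n9}} = {n4, n6, n7, n8, n9}
A[a U EX r]: least fixpoint, start Z0 = Sat(EX r) = {n4, n6, n7, n8, n9}, add states in Sat(a) with every successor in Z. Already a fixed point.
Sat(A[a U EX r]) = {n4, n6, n7, n8, n9}
n6 ∈ Sat(A[a U EX r]) = {n4, n6, n7, n8, n9}, so the formula holds at n6.

Yes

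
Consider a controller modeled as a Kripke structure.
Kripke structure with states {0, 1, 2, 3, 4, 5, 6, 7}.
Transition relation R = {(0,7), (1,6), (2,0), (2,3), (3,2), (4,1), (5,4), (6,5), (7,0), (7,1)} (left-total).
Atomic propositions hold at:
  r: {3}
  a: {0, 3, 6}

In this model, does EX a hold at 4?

Sat(EX a) = {s : some successor in {0, 3, 6}} = {1, 2, 7}
4 ∉ Sat(EX a) = {1, 2, 7}, so the formula does not hold at 4.

No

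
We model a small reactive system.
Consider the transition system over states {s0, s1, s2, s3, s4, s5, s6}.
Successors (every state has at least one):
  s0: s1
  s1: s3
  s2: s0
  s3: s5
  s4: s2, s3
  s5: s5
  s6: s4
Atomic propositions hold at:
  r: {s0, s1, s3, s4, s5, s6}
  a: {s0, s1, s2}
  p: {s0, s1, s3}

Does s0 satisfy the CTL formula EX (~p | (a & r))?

Sat(~p) = {s2, s4, s5, s6}
Sat(a & r) = {s0, s1}
Sat(~p | (a & r)) = {s0, s1, s2, s4, s5, s6}
Sat(EX (~p | (a & r))) = {s : some successor in {s0, s1, s2, s4, s5, s6}} = {s0, s2, s3, s4, s5, s6}
s0 ∈ Sat(EX (~p | (a & r))) = {s0, s2, s3, s4, s5, s6}, so the formula holds at s0.

Yes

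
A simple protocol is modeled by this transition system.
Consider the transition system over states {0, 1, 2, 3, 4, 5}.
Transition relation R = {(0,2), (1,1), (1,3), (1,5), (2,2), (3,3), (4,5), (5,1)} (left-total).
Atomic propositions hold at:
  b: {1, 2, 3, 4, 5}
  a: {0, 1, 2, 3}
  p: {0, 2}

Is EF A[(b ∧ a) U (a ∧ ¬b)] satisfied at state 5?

No

Sat(b ∧ a) = {1, 2, 3}
Sat(¬b) = {0}
Sat(a ∧ ¬b) = {0}
A[(b ∧ a) U (a ∧ ¬b)]: least fixpoint, start Z0 = Sat((a ∧ ¬b)) = {0}, add states in Sat(b ∧ a) with every successor in Z. Already a fixed point.
Sat(A[(b ∧ a) U (a ∧ ¬b)]) = {0}
EF A[(b ∧ a) U (a ∧ ¬b)]: least fixpoint, start Z0 = {0}, add states with some successor in Z. Already a fixed point.
Sat(EF A[(b ∧ a) U (a ∧ ¬b)]) = {0}
5 ∉ Sat(EF A[(b ∧ a) U (a ∧ ¬b)]) = {0}, so the formula does not hold at 5.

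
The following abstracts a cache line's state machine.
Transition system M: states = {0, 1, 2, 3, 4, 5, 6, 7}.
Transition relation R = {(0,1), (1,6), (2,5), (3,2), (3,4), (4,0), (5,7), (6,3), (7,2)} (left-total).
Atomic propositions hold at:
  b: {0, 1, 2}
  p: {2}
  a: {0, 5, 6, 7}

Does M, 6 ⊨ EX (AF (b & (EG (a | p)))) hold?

Sat(a | p) = {0, 2, 5, 6, 7}
EG (a | p): greatest fixpoint, start Z0 = {0, 2, 5, 6, 7}, keep only states in Sat with some successor in Z. Z1 = {2, 5, 7}; fixed.
Sat(EG (a | p)) = {2, 5, 7}
Sat(b & (EG (a | p))) = {2}
AF (b & (EG (a | p))): least fixpoint, start Z0 = {2}, add states with every successor in Z. Z1 = {2, 7}; Z2 = {2, 5, 7}; fixed.
Sat(AF (b & (EG (a | p)))) = {2, 5, 7}
Sat(EX (AF (b & (EG (a | p))))) = {s : some successor in {2, 5, 7}} = {2, 3, 5, 7}
6 ∉ Sat(EX (AF (b & (EG (a | p))))) = {2, 3, 5, 7}, so the formula does not hold at 6.

No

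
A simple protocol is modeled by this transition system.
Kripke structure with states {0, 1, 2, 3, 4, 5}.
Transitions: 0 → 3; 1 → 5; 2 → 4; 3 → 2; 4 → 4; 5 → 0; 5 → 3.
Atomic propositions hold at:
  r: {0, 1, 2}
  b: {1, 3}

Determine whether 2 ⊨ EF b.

No

EF b: least fixpoint, start Z0 = {1, 3}, add states with some successor in Z. Z1 = {0, 1, 3, 5}; fixed.
Sat(EF b) = {0, 1, 3, 5}
2 ∉ Sat(EF b) = {0, 1, 3, 5}, so the formula does not hold at 2.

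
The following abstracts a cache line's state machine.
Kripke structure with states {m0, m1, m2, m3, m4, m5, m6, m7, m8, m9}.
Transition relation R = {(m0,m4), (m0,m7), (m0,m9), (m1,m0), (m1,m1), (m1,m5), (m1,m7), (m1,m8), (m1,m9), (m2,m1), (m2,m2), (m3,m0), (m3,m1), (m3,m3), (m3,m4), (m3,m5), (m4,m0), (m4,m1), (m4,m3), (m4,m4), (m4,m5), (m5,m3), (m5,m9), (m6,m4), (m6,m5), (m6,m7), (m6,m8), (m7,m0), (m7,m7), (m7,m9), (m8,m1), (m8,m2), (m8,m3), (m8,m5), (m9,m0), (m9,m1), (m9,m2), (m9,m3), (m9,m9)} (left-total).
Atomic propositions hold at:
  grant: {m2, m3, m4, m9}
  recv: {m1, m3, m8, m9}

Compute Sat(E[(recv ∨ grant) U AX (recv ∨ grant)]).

{m1, m2, m3, m4, m5, m8, m9}

Sat(recv ∨ grant) = {m1, m2, m3, m4, m8, m9}
Sat(AX (recv ∨ grant)) = {s : every successor in {m1, m2, m3, m4, m8, m9}} = {m2, m5}
E[(recv ∨ grant) U AX (recv ∨ grant)]: least fixpoint, start Z0 = Sat(AX (recv ∨ grant)) = {m2, m5}, add states in Sat(recv ∨ grant) with some successor in Z. Z1 = {m1, m2, m3, m4, m5, m8, m9}; fixed.
Sat(E[(recv ∨ grant) U AX (recv ∨ grant)]) = {m1, m2, m3, m4, m5, m8, m9}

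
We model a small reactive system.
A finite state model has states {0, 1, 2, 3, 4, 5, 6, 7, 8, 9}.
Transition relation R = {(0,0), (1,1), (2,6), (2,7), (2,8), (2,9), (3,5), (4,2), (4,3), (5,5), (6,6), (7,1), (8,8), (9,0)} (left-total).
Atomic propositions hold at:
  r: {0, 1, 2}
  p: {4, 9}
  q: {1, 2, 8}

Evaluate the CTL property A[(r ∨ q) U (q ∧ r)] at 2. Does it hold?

Yes

Sat(r ∨ q) = {0, 1, 2, 8}
Sat(q ∧ r) = {1, 2}
A[(r ∨ q) U (q ∧ r)]: least fixpoint, start Z0 = Sat((q ∧ r)) = {1, 2}, add states in Sat(r ∨ q) with every successor in Z. Already a fixed point.
Sat(A[(r ∨ q) U (q ∧ r)]) = {1, 2}
2 ∈ Sat(A[(r ∨ q) U (q ∧ r)]) = {1, 2}, so the formula holds at 2.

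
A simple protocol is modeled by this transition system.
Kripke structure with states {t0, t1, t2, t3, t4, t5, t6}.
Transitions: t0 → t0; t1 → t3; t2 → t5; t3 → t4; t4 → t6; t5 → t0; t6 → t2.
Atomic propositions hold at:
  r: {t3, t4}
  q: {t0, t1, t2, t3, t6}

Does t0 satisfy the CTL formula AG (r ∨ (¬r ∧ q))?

Yes

Sat(¬r) = {t0, t1, t2, t5, t6}
Sat(¬r ∧ q) = {t0, t1, t2, t6}
Sat(r ∨ (¬r ∧ q)) = {t0, t1, t2, t3, t4, t6}
AG (r ∨ (¬r ∧ q)): greatest fixpoint, start Z0 = {t0, t1, t2, t3, t4, t6}, keep only states in Sat with every successor in Z. Z1 = {t0, t1, t3, t4, t6}; Z2 = {t0, t1, t3, t4}; Z3 = {t0, t1, t3}; Z4 = {t0, t1}; Z5 = {t0}; fixed.
Sat(AG (r ∨ (¬r ∧ q))) = {t0}
t0 ∈ Sat(AG (r ∨ (¬r ∧ q))) = {t0}, so the formula holds at t0.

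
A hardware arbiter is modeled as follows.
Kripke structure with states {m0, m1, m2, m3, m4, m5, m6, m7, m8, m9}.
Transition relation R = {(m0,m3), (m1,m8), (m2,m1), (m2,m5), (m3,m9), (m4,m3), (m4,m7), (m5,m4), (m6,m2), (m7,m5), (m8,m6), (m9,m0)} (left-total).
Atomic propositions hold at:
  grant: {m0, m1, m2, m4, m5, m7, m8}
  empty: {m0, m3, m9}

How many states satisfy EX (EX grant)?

7

Sat(EX grant) = {s : some successor in {m0, m1, m2, m4, m5, m7, m8}} = {m1, m2, m4, m5, m6, m7, m9}
Sat(EX (EX grant)) = {s : some successor in {m1, m2, m4, m5, m6, m7, m9}} = {m2, m3, m4, m5, m6, m7, m8}
|Sat(EX (EX grant))| = |{m2, m3, m4, m5, m6, m7, m8}| = 7.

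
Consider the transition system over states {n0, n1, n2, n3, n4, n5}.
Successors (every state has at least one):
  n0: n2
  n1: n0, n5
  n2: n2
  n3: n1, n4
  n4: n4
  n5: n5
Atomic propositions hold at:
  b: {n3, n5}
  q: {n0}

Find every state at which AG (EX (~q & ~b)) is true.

{n0, n2, n4}

Sat(~q) = {n1, n2, n3, n4, n5}
Sat(~b) = {n0, n1, n2, n4}
Sat(~q & ~b) = {n1, n2, n4}
Sat(EX (~q & ~b)) = {s : some successor in {n1, n2, n4}} = {n0, n2, n3, n4}
AG (EX (~q & ~b)): greatest fixpoint, start Z0 = {n0, n2, n3, n4}, keep only states in Sat with every successor in Z. Z1 = {n0, n2, n4}; fixed.
Sat(AG (EX (~q & ~b))) = {n0, n2, n4}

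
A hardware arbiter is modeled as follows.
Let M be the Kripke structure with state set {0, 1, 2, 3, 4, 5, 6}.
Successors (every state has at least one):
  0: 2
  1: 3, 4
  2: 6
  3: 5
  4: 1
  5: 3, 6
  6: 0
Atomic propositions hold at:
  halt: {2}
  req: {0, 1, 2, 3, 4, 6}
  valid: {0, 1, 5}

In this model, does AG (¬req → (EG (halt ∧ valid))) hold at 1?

Sat(¬req) = {5}
Sat(halt ∧ valid) = ∅
EG (halt ∧ valid): greatest fixpoint, start Z0 = ∅, keep only states in Sat with some successor in Z. Already a fixed point.
Sat(EG (halt ∧ valid)) = ∅
Sat(¬req → (EG (halt ∧ valid))) = {0, 1, 2, 3, 4, 6}
AG (¬req → (EG (halt ∧ valid))): greatest fixpoint, start Z0 = {0, 1, 2, 3, 4, 6}, keep only states in Sat with every successor in Z. Z1 = {0, 1, 2, 4, 6}; Z2 = {0, 2, 4, 6}; Z3 = {0, 2, 6}; fixed.
Sat(AG (¬req → (EG (halt ∧ valid)))) = {0, 2, 6}
1 ∉ Sat(AG (¬req → (EG (halt ∧ valid)))) = {0, 2, 6}, so the formula does not hold at 1.

No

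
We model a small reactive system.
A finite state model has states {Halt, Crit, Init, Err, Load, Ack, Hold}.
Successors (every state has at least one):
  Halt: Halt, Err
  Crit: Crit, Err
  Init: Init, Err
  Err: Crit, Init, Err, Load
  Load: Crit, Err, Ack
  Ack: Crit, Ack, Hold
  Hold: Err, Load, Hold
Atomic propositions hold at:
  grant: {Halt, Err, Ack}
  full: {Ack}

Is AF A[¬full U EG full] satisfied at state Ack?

Yes

Sat(¬full) = {Halt, Crit, Init, Err, Load, Hold}
EG full: greatest fixpoint, start Z0 = {Ack}, keep only states in Sat with some successor in Z. Already a fixed point.
Sat(EG full) = {Ack}
A[¬full U EG full]: least fixpoint, start Z0 = Sat(EG full) = {Ack}, add states in Sat(¬full) with every successor in Z. Already a fixed point.
Sat(A[¬full U EG full]) = {Ack}
AF A[¬full U EG full]: least fixpoint, start Z0 = {Ack}, add states with every successor in Z. Already a fixed point.
Sat(AF A[¬full U EG full]) = {Ack}
Ack ∈ Sat(AF A[¬full U EG full]) = {Ack}, so the formula holds at Ack.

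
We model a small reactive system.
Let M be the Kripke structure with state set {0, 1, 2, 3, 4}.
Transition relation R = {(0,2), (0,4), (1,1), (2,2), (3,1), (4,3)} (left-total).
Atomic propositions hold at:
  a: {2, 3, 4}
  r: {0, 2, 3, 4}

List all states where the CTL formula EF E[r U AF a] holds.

{0, 2, 3, 4}

AF a: least fixpoint, start Z0 = {2, 3, 4}, add states with every successor in Z. Z1 = {0, 2, 3, 4}; fixed.
Sat(AF a) = {0, 2, 3, 4}
E[r U AF a]: least fixpoint, start Z0 = Sat(AF a) = {0, 2, 3, 4}, add states in Sat(r) with some successor in Z. Already a fixed point.
Sat(E[r U AF a]) = {0, 2, 3, 4}
EF E[r U AF a]: least fixpoint, start Z0 = {0, 2, 3, 4}, add states with some successor in Z. Already a fixed point.
Sat(EF E[r U AF a]) = {0, 2, 3, 4}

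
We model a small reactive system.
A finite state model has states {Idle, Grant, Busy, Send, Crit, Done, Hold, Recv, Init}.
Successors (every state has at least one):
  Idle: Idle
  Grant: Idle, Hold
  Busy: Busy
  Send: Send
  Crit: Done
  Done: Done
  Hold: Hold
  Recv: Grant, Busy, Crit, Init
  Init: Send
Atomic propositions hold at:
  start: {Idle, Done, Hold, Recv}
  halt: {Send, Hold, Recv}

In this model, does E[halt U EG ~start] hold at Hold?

Sat(~start) = {Grant, Busy, Send, Crit, Init}
EG ~start: greatest fixpoint, start Z0 = {Grant, Busy, Send, Crit, Init}, keep only states in Sat with some successor in Z. Z1 = {Busy, Send, Init}; fixed.
Sat(EG ~start) = {Busy, Send, Init}
E[halt U EG ~start]: least fixpoint, start Z0 = Sat(EG ~start) = {Busy, Send, Init}, add states in Sat(halt) with some successor in Z. Z1 = {Busy, Send, Recv, Init}; fixed.
Sat(E[halt U EG ~start]) = {Busy, Send, Recv, Init}
Hold ∉ Sat(E[halt U EG ~start]) = {Busy, Send, Recv, Init}, so the formula does not hold at Hold.

No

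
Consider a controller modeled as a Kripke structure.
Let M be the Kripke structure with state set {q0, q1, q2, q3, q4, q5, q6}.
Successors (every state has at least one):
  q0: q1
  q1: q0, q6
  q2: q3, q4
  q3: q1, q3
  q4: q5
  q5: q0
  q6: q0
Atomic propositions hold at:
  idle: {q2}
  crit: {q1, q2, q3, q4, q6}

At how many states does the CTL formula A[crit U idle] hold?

A[crit U idle]: least fixpoint, start Z0 = Sat(idle) = {q2}, add states in Sat(crit) with every successor in Z. Already a fixed point.
Sat(A[crit U idle]) = {q2}
|Sat(A[crit U idle])| = |{q2}| = 1.

1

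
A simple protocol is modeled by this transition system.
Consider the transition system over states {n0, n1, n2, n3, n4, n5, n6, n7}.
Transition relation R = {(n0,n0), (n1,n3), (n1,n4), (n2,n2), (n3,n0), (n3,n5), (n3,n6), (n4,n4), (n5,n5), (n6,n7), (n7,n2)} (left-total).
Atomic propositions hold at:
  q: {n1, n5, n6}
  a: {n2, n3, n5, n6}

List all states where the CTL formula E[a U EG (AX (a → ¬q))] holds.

{n0, n1, n2, n3, n4, n6, n7}

Sat(¬q) = {n0, n2, n3, n4, n7}
Sat(a → ¬q) = {n0, n1, n2, n3, n4, n7}
Sat(AX (a → ¬q)) = {s : every successor in {n0, n1, n2, n3, n4, n7}} = {n0, n1, n2, n4, n6, n7}
EG (AX (a → ¬q)): greatest fixpoint, start Z0 = {n0, n1, n2, n4, n6, n7}, keep only states in Sat with some successor in Z. Already a fixed point.
Sat(EG (AX (a → ¬q))) = {n0, n1, n2, n4, n6, n7}
E[a U EG (AX (a → ¬q))]: least fixpoint, start Z0 = Sat(EG (AX (a → ¬q))) = {n0, n1, n2, n4, n6, n7}, add states in Sat(a) with some successor in Z. Z1 = {n0, n1, n2, n3, n4, n6, n7}; fixed.
Sat(E[a U EG (AX (a → ¬q))]) = {n0, n1, n2, n3, n4, n6, n7}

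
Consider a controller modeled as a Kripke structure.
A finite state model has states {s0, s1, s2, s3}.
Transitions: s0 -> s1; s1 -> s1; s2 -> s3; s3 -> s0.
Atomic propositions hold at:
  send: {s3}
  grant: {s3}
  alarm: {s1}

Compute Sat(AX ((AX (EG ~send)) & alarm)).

{s0, s1}

Sat(~send) = {s0, s1, s2}
EG ~send: greatest fixpoint, start Z0 = {s0, s1, s2}, keep only states in Sat with some successor in Z. Z1 = {s0, s1}; fixed.
Sat(EG ~send) = {s0, s1}
Sat(AX (EG ~send)) = {s : every successor in {s0, s1}} = {s0, s1, s3}
Sat((AX (EG ~send)) & alarm) = {s1}
Sat(AX ((AX (EG ~send)) & alarm)) = {s : every successor in {s1}} = {s0, s1}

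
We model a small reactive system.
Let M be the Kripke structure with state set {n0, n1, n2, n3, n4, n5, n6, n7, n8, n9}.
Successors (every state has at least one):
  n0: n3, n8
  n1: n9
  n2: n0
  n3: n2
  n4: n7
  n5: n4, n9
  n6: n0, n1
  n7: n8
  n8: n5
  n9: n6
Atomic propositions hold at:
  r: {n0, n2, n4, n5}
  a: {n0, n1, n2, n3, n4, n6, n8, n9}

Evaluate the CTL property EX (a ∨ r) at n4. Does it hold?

Sat(a ∨ r) = {n0, n1, n2, n3, n4, n5, n6, n8, n9}
Sat(EX (a ∨ r)) = {s : some successor in {n0, n1, n2, n3, n4, n5, n6, n8, n9}} = {n0, n1, n2, n3, n5, n6, n7, n8, n9}
n4 ∉ Sat(EX (a ∨ r)) = {n0, n1, n2, n3, n5, n6, n7, n8, n9}, so the formula does not hold at n4.

No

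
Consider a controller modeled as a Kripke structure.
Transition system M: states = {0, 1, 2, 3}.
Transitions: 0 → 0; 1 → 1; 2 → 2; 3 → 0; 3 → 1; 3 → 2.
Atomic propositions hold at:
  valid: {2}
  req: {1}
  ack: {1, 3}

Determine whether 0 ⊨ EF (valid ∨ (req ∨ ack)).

No

Sat(req ∨ ack) = {1, 3}
Sat(valid ∨ (req ∨ ack)) = {1, 2, 3}
EF (valid ∨ (req ∨ ack)): least fixpoint, start Z0 = {1, 2, 3}, add states with some successor in Z. Already a fixed point.
Sat(EF (valid ∨ (req ∨ ack))) = {1, 2, 3}
0 ∉ Sat(EF (valid ∨ (req ∨ ack))) = {1, 2, 3}, so the formula does not hold at 0.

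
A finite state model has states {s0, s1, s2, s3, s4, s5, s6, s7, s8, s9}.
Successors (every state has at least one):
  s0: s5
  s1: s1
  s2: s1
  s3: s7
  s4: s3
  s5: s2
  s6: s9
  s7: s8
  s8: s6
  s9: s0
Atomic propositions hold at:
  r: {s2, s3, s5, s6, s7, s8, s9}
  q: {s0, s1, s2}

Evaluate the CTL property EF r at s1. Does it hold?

No

EF r: least fixpoint, start Z0 = {s2, s3, s5, s6, s7, s8, s9}, add states with some successor in Z. Z1 = {s0, s2, s3, s4, s5, s6, s7, s8, s9}; fixed.
Sat(EF r) = {s0, s2, s3, s4, s5, s6, s7, s8, s9}
s1 ∉ Sat(EF r) = {s0, s2, s3, s4, s5, s6, s7, s8, s9}, so the formula does not hold at s1.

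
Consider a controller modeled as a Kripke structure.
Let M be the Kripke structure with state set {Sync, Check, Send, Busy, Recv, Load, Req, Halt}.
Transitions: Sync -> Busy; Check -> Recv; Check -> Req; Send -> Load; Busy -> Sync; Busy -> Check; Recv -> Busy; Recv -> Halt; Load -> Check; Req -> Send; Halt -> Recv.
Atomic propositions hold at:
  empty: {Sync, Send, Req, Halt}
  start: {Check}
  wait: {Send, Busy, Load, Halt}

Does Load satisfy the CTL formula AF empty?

No

AF empty: least fixpoint, start Z0 = {Sync, Send, Req, Halt}, add states with every successor in Z. Already a fixed point.
Sat(AF empty) = {Sync, Send, Req, Halt}
Load ∉ Sat(AF empty) = {Sync, Send, Req, Halt}, so the formula does not hold at Load.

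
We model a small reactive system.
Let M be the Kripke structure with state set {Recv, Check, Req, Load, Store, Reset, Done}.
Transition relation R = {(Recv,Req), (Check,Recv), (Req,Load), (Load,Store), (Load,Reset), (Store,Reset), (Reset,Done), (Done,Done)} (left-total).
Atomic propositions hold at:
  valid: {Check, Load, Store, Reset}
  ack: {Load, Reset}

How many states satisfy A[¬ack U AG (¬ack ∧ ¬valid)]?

Sat(¬ack) = {Recv, Check, Req, Store, Done}
Sat(¬valid) = {Recv, Req, Done}
Sat(¬ack ∧ ¬valid) = {Recv, Req, Done}
AG (¬ack ∧ ¬valid): greatest fixpoint, start Z0 = {Recv, Req, Done}, keep only states in Sat with every successor in Z. Z1 = {Recv, Done}; Z2 = {Done}; fixed.
Sat(AG (¬ack ∧ ¬valid)) = {Done}
A[¬ack U AG (¬ack ∧ ¬valid)]: least fixpoint, start Z0 = Sat(AG (¬ack ∧ ¬valid)) = {Done}, add states in Sat(¬ack) with every successor in Z. Already a fixed point.
Sat(A[¬ack U AG (¬ack ∧ ¬valid)]) = {Done}
|Sat(A[¬ack U AG (¬ack ∧ ¬valid)])| = |{Done}| = 1.

1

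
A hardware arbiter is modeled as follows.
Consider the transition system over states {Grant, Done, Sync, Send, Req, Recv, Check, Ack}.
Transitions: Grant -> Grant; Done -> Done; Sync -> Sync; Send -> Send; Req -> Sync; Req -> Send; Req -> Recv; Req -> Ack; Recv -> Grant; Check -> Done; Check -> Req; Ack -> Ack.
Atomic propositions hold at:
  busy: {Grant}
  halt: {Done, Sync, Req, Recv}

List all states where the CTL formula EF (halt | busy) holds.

Sat(halt | busy) = {Grant, Done, Sync, Req, Recv}
EF (halt | busy): least fixpoint, start Z0 = {Grant, Done, Sync, Req, Recv}, add states with some successor in Z. Z1 = {Grant, Done, Sync, Req, Recv, Check}; fixed.
Sat(EF (halt | busy)) = {Grant, Done, Sync, Req, Recv, Check}

{Grant, Done, Sync, Req, Recv, Check}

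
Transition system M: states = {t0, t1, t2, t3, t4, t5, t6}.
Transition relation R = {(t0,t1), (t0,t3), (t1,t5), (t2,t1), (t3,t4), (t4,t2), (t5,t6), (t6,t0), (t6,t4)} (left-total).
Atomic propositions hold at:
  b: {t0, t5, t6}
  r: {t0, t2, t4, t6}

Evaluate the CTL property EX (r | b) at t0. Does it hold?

No

Sat(r | b) = {t0, t2, t4, t5, t6}
Sat(EX (r | b)) = {s : some successor in {t0, t2, t4, t5, t6}} = {t1, t3, t4, t5, t6}
t0 ∉ Sat(EX (r | b)) = {t1, t3, t4, t5, t6}, so the formula does not hold at t0.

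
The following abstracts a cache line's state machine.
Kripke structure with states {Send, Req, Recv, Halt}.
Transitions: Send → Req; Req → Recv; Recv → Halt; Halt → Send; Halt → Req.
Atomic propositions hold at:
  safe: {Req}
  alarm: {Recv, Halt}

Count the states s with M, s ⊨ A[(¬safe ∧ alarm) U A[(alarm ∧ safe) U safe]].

Sat(¬safe) = {Send, Recv, Halt}
Sat(¬safe ∧ alarm) = {Recv, Halt}
Sat(alarm ∧ safe) = ∅
A[(alarm ∧ safe) U safe]: least fixpoint, start Z0 = Sat(safe) = {Req}, add states in Sat(alarm ∧ safe) with every successor in Z. Already a fixed point.
Sat(A[(alarm ∧ safe) U safe]) = {Req}
A[(¬safe ∧ alarm) U A[(alarm ∧ safe) U safe]]: least fixpoint, start Z0 = Sat(A[(alarm ∧ safe) U safe]) = {Req}, add states in Sat(¬safe ∧ alarm) with every successor in Z. Already a fixed point.
Sat(A[(¬safe ∧ alarm) U A[(alarm ∧ safe) U safe]]) = {Req}
|Sat(A[(¬safe ∧ alarm) U A[(alarm ∧ safe) U safe]])| = |{Req}| = 1.

1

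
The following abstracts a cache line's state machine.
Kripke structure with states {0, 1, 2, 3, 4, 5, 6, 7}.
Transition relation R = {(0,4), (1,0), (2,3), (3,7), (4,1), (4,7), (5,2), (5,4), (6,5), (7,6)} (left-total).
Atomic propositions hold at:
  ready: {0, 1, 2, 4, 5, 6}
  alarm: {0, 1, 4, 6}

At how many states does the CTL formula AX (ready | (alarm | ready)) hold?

5

Sat(alarm | ready) = {0, 1, 2, 4, 5, 6}
Sat(ready | (alarm | ready)) = {0, 1, 2, 4, 5, 6}
Sat(AX (ready | (alarm | ready))) = {s : every successor in {0, 1, 2, 4, 5, 6}} = {0, 1, 5, 6, 7}
|Sat(AX (ready | (alarm | ready)))| = |{0, 1, 5, 6, 7}| = 5.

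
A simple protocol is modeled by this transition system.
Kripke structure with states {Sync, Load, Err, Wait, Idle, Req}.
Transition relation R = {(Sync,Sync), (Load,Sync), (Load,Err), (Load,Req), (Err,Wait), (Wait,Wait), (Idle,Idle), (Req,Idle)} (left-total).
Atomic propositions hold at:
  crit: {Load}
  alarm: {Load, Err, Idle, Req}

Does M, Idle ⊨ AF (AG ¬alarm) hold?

Sat(¬alarm) = {Sync, Wait}
AG ¬alarm: greatest fixpoint, start Z0 = {Sync, Wait}, keep only states in Sat with every successor in Z. Already a fixed point.
Sat(AG ¬alarm) = {Sync, Wait}
AF (AG ¬alarm): least fixpoint, start Z0 = {Sync, Wait}, add states with every successor in Z. Z1 = {Sync, Err, Wait}; fixed.
Sat(AF (AG ¬alarm)) = {Sync, Err, Wait}
Idle ∉ Sat(AF (AG ¬alarm)) = {Sync, Err, Wait}, so the formula does not hold at Idle.

No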